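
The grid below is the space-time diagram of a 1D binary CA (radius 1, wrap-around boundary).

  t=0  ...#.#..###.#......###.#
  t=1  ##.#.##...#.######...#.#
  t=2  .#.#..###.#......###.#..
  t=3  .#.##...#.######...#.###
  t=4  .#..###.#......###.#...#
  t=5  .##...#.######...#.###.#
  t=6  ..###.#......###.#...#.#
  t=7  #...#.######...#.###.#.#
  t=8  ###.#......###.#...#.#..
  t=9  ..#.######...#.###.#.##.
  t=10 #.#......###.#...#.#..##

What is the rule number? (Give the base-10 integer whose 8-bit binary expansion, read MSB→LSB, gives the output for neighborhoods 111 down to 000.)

85

  [7] ### => .  t=0,i=9
  [6] ##. => #  t=0,i=10
  [5] #.# => .  t=0,i=4
  [4] #.. => #  t=0,i=0
  [3] .## => .  t=0,i=8
  [2] .#. => #  t=0,i=3
  [1] ..# => .  t=0,i=2
  [0] ... => #  t=0,i=1
  bits 01010101 = 85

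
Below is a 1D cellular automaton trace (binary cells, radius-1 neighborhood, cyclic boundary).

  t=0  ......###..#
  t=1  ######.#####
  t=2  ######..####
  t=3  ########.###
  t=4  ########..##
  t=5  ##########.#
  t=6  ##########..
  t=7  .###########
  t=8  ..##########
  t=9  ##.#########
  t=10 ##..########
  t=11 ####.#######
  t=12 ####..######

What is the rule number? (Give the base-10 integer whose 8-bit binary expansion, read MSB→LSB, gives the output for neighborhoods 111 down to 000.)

  [7] ### => #  t=0,i=7
  [6] ##. => #  t=0,i=8
  [5] #.# => .  t=1,i=6
  [4] #.. => #  t=0,i=0
  [3] .## => .  t=0,i=6
  [2] .#. => #  t=0,i=11
  [1] ..# => #  t=0,i=5
  [0] ... => #  t=0,i=1
  bits 11010111 = 215

215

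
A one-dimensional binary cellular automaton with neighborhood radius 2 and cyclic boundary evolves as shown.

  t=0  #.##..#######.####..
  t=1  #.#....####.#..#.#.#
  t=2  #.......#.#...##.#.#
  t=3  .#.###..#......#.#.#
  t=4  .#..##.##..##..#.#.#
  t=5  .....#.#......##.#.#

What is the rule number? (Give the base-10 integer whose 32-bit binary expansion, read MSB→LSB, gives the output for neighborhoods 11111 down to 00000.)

  nb #####: next=#  (t=0,i=8, bit31=1)
  nb ####.: next=.  (t=0,i=11, bit30=0)
  nb ###.#: next=#  (t=0,i=12, bit29=1)
  nb ###..: next=#  (t=0,i=17, bit28=1)
  nb ##.##: next=.  (t=0,i=13, bit27=0)
  nb ##.#.: next=.  (t=1,i=1, bit26=0)
  nb ##..#: next=.  (t=0,i=4, bit25=0)
  nb ##...: next=#  (t=2,i=1, bit24=1)
  nb #.###: next=.  (t=0,i=14, bit23=0)
  nb #.##.: next=#  (t=0,i=2, bit22=1)
  nb #.#.#: next=#  (t=1,i=17, bit21=1)
  nb #.#..: next=.  (t=1,i=2, bit20=0)
  nb #..##: next=.  (t=0,i=5, bit19=0)
  nb #..#.: next=#  (t=0,i=19, bit18=1)
  nb #...#: next=.  (t=2,i=12, bit17=0)
  nb #....: next=.  (t=1,i=4, bit16=0)
  nb .####: next=#  (t=0,i=7, bit15=1)
  nb .###.: next=#  (t=3,i=4, bit14=1)
  nb .##.#: next=#  (t=1,i=0, bit13=1)
  nb .##..: next=.  (t=0,i=3, bit12=0)
  nb .#.##: next=.  (t=0,i=1, bit11=0)
  nb .#.#.: next=.  (t=1,i=16, bit10=0)
  nb .#..#: next=.  (t=1,i=13, bit9=0)
  nb .#...: next=.  (t=1,i=3, bit8=0)
  nb ..###: next=.  (t=0,i=6, bit7=0)
  nb ..##.: next=.  (t=2,i=14, bit6=0)
  nb ..#.#: next=#  (t=0,i=0, bit5=1)
  nb ..#..: next=#  (t=3,i=8, bit4=1)
  nb ...##: next=.  (t=1,i=6, bit3=0)
  nb ...#.: next=.  (t=2,i=7, bit2=0)
  nb ....#: next=.  (t=1,i=5, bit1=0)
  nb .....: next=#  (t=2,i=3, bit0=1)
  bits 10110001011001001110000000110001 = 2976178225

2976178225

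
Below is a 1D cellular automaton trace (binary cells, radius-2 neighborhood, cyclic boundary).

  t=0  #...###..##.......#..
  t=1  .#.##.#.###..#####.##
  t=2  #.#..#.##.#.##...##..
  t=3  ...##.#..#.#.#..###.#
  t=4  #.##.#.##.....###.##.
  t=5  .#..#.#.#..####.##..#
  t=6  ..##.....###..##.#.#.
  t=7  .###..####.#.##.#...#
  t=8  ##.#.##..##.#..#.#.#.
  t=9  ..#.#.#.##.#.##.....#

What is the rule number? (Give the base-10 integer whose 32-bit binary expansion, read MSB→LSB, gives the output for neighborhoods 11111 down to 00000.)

1015815119

  [31] ##### => .  t=1,i=15
  [30] ####. => .  t=1,i=16
  [29] ###.# => #  t=1,i=17
  [28] ###.. => #  t=0,i=6
  [27] ##.## => #  t=1,i=18
  [26] ##.#. => #  t=1,i=0
  [25] ##..# => .  t=0,i=7
  [24] ##... => .  t=0,i=11
  [23] #.### => #  t=1,i=8
  [22] #.##. => .  t=1,i=3
  [21] #.#.# => .  t=1,i=1
  [20] #.#.. => .  t=2,i=2
  [19] #..## => #  t=0,i=8
  [18] #..#. => #  t=0,i=20
  [17] #...# => .  t=0,i=2
  [16] #.... => .  t=0,i=12
  [15] .#### => .  t=1,i=14
  [14] .###. => .  t=0,i=5
  [13] .##.# => .  t=1,i=4
  [12] .##.. => #  t=0,i=10
  [11] .#.## => #  t=1,i=2
  [10] .#.#. => .  t=2,i=1
  [9] .#..# => #  t=0,i=19
  [8] .#... => #  t=0,i=1
  [7] ..### => #  t=0,i=4
  [6] ..##. => #  t=0,i=9
  [5] ..#.# => .  t=2,i=0
  [4] ..#.. => .  t=0,i=0
  [3] ...## => #  t=0,i=3
  [2] ...#. => #  t=0,i=17
  [1] ....# => #  t=0,i=16
  [0] ..... => #  t=0,i=13
  bits 00111100100011000001101111001111 = 1015815119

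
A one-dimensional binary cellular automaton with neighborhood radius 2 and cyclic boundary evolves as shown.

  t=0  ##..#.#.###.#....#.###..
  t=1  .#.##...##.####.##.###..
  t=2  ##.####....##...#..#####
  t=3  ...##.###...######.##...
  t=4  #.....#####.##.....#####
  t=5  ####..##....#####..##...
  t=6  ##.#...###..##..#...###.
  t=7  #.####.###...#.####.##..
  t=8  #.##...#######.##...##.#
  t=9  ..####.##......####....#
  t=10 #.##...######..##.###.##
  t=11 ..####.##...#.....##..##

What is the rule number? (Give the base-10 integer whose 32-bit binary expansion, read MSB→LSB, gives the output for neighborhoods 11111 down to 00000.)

  ##### -> .   bit 31 = 0  t=2,i=21
  ####. -> .   bit 30 = 0  t=1,i=13
  ###.# -> .   bit 29 = 0  t=0,i=10
  ###.. -> #   bit 28 = 1  t=0,i=21
  ##.## -> .   bit 27 = 0  t=1,i=10
  ##.#. -> #   bit 26 = 1  t=0,i=11
  ##..# -> .   bit 25 = 0  t=0,i=2
  ##... -> #   bit 24 = 1  t=1,i=5
  #.### -> #   bit 23 = 1  t=0,i=8
  #.##. -> #   bit 22 = 1  t=1,i=3
  #.#.# -> .   bit 21 = 0  t=0,i=6
  #.#.. -> #   bit 20 = 1  t=0,i=12
  #..## -> .   bit 19 = 0  t=0,i=23
  #..#. -> #   bit 18 = 1  t=0,i=3
  #...# -> #   bit 17 = 1  t=1,i=6
  #.... -> #   bit 16 = 1  t=0,i=14
  .#### -> #   bit 15 = 1  t=1,i=12
  .###. -> #   bit 14 = 1  t=0,i=9
  .##.# -> .   bit 13 = 0  t=1,i=9
  .##.. -> #   bit 12 = 1  t=0,i=1
  .#.## -> .   bit 11 = 0  t=0,i=7
  .#.#. -> .   bit 10 = 0  t=0,i=5
  .#..# -> #   bit 9 = 1  t=2,i=17
  .#... -> #   bit 8 = 1  t=0,i=13
  ..### -> #   bit 7 = 1  t=2,i=19
  ..##. -> .   bit 6 = 0  t=0,i=0
  ..#.# -> #   bit 5 = 1  t=0,i=4
  ..#.. -> #   bit 4 = 1  t=2,i=16
  ...## -> .   bit 3 = 0  t=1,i=7
  ...#. -> #   bit 2 = 1  t=0,i=16
  ....# -> .   bit 1 = 0  t=0,i=15
  ..... -> #   bit 0 = 1  t=3,i=0
  bits 00010101110101111101001110110101 = 366465973

366465973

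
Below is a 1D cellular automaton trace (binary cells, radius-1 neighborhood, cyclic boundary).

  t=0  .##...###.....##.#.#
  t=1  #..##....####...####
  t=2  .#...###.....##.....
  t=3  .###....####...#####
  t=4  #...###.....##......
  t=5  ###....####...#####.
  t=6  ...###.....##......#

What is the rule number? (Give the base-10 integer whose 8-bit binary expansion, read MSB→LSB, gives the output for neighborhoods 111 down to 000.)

53

  ###|.  b7=0 t=0,i=7
  ##.|.  b6=0 t=0,i=2
  #.#|#  b5=1 t=0,i=0
  #..|#  b4=1 t=0,i=3
  .##|.  b3=0 t=0,i=1
  .#.|#  b2=1 t=0,i=17
  ..#|.  b1=0 t=0,i=5
  ...|#  b0=1 t=0,i=4
  bits 00110101 = 53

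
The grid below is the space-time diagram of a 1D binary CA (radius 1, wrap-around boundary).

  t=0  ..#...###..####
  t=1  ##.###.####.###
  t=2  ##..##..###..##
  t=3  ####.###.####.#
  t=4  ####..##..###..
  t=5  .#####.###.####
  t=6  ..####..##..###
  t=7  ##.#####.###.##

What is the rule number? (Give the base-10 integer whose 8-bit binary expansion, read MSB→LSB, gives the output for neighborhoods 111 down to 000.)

  ###|#  b7=1 t=0,i=7
  ##.|#  b6=1 t=0,i=8
  #.#|.  b5=0 t=1,i=2
  #..|#  b4=1 t=0,i=0
  .##|.  b3=0 t=0,i=6
  .#.|.  b2=0 t=0,i=2
  ..#|#  b1=1 t=0,i=1
  ...|#  b0=1 t=0,i=4
  bits 11010011 = 211

211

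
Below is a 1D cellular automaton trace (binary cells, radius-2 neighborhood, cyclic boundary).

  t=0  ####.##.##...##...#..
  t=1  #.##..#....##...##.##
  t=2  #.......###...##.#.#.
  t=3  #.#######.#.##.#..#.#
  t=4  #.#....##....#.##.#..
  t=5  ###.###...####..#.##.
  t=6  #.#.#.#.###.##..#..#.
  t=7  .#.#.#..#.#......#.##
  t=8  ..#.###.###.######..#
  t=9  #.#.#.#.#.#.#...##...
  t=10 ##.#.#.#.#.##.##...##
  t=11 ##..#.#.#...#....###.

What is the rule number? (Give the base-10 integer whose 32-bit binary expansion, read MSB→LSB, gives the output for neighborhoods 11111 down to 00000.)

  [31] ##### => .  t=3,i=4
  [30] ####. => #  t=0,i=2
  [29] ###.# => #  t=0,i=3
  [28] ###.. => #  t=2,i=10
  [27] ##.## => .  t=0,i=4
  [26] ##.#. => .  t=2,i=16
  [25] ##..# => .  t=1,i=4
  [24] ##... => .  t=0,i=10
  [23] #.### => #  t=1,i=19
  [22] #.##. => .  t=0,i=5
  [21] #.#.# => .  t=2,i=17
  [20] #.#.. => #  t=2,i=0
  [19] #..## => #  t=0,i=20
  [18] #..#. => .  t=1,i=5
  [17] #...# => #  t=0,i=11
  [16] #.... => #  t=1,i=8
  [15] .#### => .  t=0,i=1
  [14] .###. => .  t=1,i=20
  [13] .##.# => #  t=0,i=6
  [12] .##.. => .  t=0,i=9
  [11] .#.## => .  t=3,i=11
  [10] .#.#. => #  t=2,i=18
  [9] .#..# => #  t=0,i=19
  [8] .#... => .  t=1,i=7
  [7] ..### => #  t=0,i=0
  [6] ..##. => .  t=0,i=13
  [5] ..#.# => #  t=3,i=18
  [4] ..#.. => .  t=0,i=18
  [3] ...## => #  t=0,i=12
  [2] ...#. => #  t=0,i=17
  [1] ....# => #  t=1,i=9
  [0] ..... => #  t=2,i=3
  bits 01110000100110110010011010101111 = 1889216175

1889216175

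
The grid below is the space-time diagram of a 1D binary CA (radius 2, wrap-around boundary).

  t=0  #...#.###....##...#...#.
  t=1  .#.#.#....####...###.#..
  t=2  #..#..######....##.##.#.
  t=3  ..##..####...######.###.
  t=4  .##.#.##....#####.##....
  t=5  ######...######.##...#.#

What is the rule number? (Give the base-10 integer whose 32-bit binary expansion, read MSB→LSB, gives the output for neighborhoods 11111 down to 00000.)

  [31] ##### => #  t=2,i=8
  [30] ####. => .  t=1,i=12
  [29] ###.# => #  t=1,i=19
  [28] ###.. => .  t=0,i=8
  [27] ##.## => #  t=2,i=18
  [26] ##.#. => #  t=1,i=20
  [25] ##..# => #  t=3,i=4
  [24] ##... => .  t=0,i=9
  [23] #.### => .  t=0,i=6
  [22] #.##. => .  t=2,i=19
  [21] #.#.# => #  t=1,i=3
  [20] #.#.. => .  t=0,i=0
  [19] #..## => .  t=2,i=5
  [18] #..#. => #  t=2,i=2
  [17] #...# => .  t=0,i=2
  [16] #.... => #  t=0,i=10
  [15] .#### => #  t=1,i=11
  [14] .###. => .  t=0,i=7
  [13] .##.# => #  t=2,i=17
  [12] .##.. => .  t=0,i=14
  [11] .#.## => #  t=0,i=5
  [10] .#.#. => .  t=0,i=23
  [9] .#..# => .  t=2,i=1
  [8] .#... => #  t=0,i=1
  [7] ..### => #  t=1,i=10
  [6] ..##. => #  t=0,i=13
  [5] ..#.# => .  t=0,i=4
  [4] ..#.. => #  t=0,i=18
  [3] ...## => #  t=0,i=12
  [2] ...#. => #  t=0,i=3
  [1] ....# => #  t=0,i=11
  [0] ..... => .  t=4,i=22
  bits 10101110001001011010100111011110 = 2921703902

2921703902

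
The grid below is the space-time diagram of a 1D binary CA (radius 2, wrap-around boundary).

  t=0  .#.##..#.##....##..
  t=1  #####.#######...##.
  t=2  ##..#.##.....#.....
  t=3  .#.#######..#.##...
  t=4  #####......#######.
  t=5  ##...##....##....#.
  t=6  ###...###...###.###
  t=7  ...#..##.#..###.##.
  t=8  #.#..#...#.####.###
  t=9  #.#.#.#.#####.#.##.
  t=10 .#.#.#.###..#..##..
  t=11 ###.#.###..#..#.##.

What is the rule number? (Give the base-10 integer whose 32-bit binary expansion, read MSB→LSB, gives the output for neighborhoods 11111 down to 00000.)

  [31] ##### => .  t=1,i=2
  [30] ####. => .  t=1,i=3
  [29] ###.# => #  t=1,i=4
  [28] ###.. => .  t=1,i=12
  [27] ##.## => .  t=1,i=5
  [26] ##.#. => .  t=7,i=8
  [25] ##..# => .  t=0,i=5
  [24] ##... => #  t=0,i=11
  [23] #.### => #  t=1,i=0
  [22] #.##. => #  t=0,i=3
  [21] #.#.# => .  t=9,i=0
  [20] #.#.. => #  t=7,i=9
  [19] #..## => #  t=7,i=5
  [18] #..#. => #  t=0,i=6
  [17] #...# => .  t=0,i=18
  [16] #.... => #  t=0,i=12
  [15] .#### => #  t=1,i=1
  [14] .###. => #  t=6,i=7
  [13] .##.# => .  t=1,i=17
  [12] .##.. => #  t=0,i=4
  [11] .#.## => #  t=0,i=2
  [10] .#.#. => #  t=9,i=1
  [9] .#..# => .  t=7,i=4
  [8] .#... => #  t=2,i=14
  [7] ..### => #  t=4,i=11
  [6] ..##. => .  t=0,i=15
  [5] ..#.# => #  t=0,i=1
  [4] ..#.. => .  t=2,i=13
  [3] ...## => .  t=0,i=14
  [2] ...#. => #  t=0,i=0
  [1] ....# => .  t=0,i=13
  [0] ..... => .  t=2,i=10
  bits 00100001110111011101110110100100 = 568188324

568188324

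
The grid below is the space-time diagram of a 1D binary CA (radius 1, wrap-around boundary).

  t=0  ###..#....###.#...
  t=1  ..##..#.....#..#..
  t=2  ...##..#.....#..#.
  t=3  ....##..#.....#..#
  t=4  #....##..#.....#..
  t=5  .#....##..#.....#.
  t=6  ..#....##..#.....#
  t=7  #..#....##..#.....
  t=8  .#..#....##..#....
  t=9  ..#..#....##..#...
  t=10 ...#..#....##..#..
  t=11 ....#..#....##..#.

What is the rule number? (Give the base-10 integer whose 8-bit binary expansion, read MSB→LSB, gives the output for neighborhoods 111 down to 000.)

  ###|.  b7=0 t=0,i=1
  ##.|#  b6=1 t=0,i=2
  #.#|.  b5=0 t=0,i=13
  #..|#  b4=1 t=0,i=3
  .##|.  b3=0 t=0,i=0
  .#.|.  b2=0 t=0,i=5
  ..#|.  b1=0 t=0,i=4
  ...|.  b0=0 t=0,i=7
  bits 01010000 = 80

80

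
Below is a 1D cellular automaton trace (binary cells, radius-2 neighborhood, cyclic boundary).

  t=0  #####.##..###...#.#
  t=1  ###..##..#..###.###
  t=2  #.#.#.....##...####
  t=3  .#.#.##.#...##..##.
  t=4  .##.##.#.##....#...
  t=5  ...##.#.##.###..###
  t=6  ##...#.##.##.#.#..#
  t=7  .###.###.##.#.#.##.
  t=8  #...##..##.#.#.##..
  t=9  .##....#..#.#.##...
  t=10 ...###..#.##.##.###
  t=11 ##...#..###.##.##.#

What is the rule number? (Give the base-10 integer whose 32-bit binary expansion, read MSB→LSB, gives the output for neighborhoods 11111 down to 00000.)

  ##### -> #   bit 31 = 1  t=0,i=1
  ####. -> .   bit 30 = 0  t=0,i=3
  ###.# -> .   bit 29 = 0  t=0,i=4
  ###.. -> #   bit 28 = 1  t=0,i=12
  ##.## -> #   bit 27 = 1  t=0,i=5
  ##.#. -> #   bit 26 = 1  t=2,i=1
  ##..# -> .   bit 25 = 0  t=0,i=8
  ##... -> #   bit 24 = 1  t=0,i=13
  #.### -> #   bit 23 = 1  t=0,i=18
  #.##. -> #   bit 22 = 1  t=0,i=6
  #.#.# -> .   bit 21 = 0  t=2,i=2
  #.#.. -> .   bit 20 = 0  t=2,i=4
  #..## -> #   bit 19 = 1  t=0,i=9
  #..#. -> .   bit 18 = 0  t=1,i=8
  #...# -> #   bit 17 = 1  t=0,i=14
  #.... -> #   bit 16 = 1  t=2,i=6
  .#### -> #   bit 15 = 1  t=0,i=0
  .###. -> .   bit 14 = 0  t=0,i=11
  .##.# -> .   bit 13 = 0  t=3,i=6
  .##.. -> .   bit 12 = 0  t=0,i=7
  .#.## -> #   bit 11 = 1  t=0,i=17
  .#.#. -> #   bit 10 = 1  t=2,i=3
  .#..# -> #   bit 9 = 1  t=1,i=10
  .#... -> #   bit 8 = 1  t=2,i=5
  ..### -> .   bit 7 = 0  t=0,i=10
  ..##. -> .   bit 6 = 0  t=1,i=5
  ..#.# -> #   bit 5 = 1  t=0,i=16
  ..#.. -> .   bit 4 = 0  t=1,i=9
  ...## -> .   bit 3 = 0  t=2,i=9
  ...#. -> .   bit 2 = 0  t=0,i=15
  ....# -> #   bit 1 = 1  t=2,i=8
  ..... -> .   bit 0 = 0  t=2,i=7
  bits 10011101110010111000111100100010 = 2647363362

2647363362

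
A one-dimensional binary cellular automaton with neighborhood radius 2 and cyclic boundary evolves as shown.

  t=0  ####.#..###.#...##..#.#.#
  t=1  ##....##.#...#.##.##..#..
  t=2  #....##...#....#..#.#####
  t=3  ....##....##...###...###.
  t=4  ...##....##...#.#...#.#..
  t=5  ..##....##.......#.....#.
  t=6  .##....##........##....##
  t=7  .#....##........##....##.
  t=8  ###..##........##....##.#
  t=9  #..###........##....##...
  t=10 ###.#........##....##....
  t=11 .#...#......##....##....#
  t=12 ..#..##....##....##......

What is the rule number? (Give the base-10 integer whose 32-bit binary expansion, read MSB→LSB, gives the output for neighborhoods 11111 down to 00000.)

2188165976

  nb #####: next=#  (t=0,i=1, bit31=1)
  nb ####.: next=.  (t=0,i=2, bit30=0)
  nb ###.#: next=.  (t=0,i=3, bit29=0)
  nb ###..: next=.  (t=2,i=0, bit28=0)
  nb ##.##: next=.  (t=1,i=17, bit27=0)
  nb ##.#.: next=.  (t=0,i=4, bit26=0)
  nb ##..#: next=#  (t=0,i=18, bit25=1)
  nb ##...: next=.  (t=1,i=2, bit24=0)
  nb #.###: next=.  (t=0,i=24, bit23=0)
  nb #.##.: next=#  (t=1,i=15, bit22=1)
  nb #.#.#: next=#  (t=0,i=22, bit21=1)
  nb #.#..: next=.  (t=0,i=5, bit20=0)
  nb #..##: next=#  (t=0,i=7, bit19=1)
  nb #..#.: next=#  (t=0,i=19, bit18=1)
  nb #...#: next=.  (t=0,i=14, bit17=0)
  nb #....: next=.  (t=1,i=3, bit16=0)
  nb .####: next=#  (t=0,i=0, bit15=1)
  nb .###.: next=#  (t=0,i=9, bit14=1)
  nb .##.#: next=.  (t=1,i=7, bit13=0)
  nb .##..: next=.  (t=0,i=17, bit12=0)
  nb .#.##: next=.  (t=0,i=23, bit11=0)
  nb .#.#.: next=.  (t=0,i=21, bit10=0)
  nb .#..#: next=#  (t=0,i=6, bit9=1)
  nb .#...: next=#  (t=0,i=13, bit8=1)
  nb ..###: next=.  (t=0,i=8, bit7=0)
  nb ..##.: next=#  (t=0,i=16, bit6=1)
  nb ..#.#: next=.  (t=0,i=20, bit5=0)
  nb ..#..: next=#  (t=1,i=22, bit4=1)
  nb ...##: next=#  (t=0,i=15, bit3=1)
  nb ...#.: next=.  (t=1,i=12, bit2=0)
  nb ....#: next=.  (t=1,i=4, bit1=0)
  nb .....: next=.  (t=3,i=1, bit0=0)
  bits 10000010011011001100001101011000 = 2188165976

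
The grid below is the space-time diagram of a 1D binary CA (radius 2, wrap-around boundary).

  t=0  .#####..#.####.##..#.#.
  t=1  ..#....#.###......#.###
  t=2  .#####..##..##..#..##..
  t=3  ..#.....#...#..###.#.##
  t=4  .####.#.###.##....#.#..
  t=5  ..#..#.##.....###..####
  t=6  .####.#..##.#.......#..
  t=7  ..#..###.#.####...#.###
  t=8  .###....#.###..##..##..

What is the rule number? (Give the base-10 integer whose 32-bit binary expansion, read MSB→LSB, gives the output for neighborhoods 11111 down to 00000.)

  #####|.  b31=0 t=0,i=3
  ####.|.  b30=0 t=0,i=4
  ###.#|.  b29=0 t=0,i=13
  ###..|.  b28=0 t=0,i=5
  ##.##|.  b27=0 t=0,i=14
  ##.#.|#  b26=1 t=3,i=18
  ##..#|.  b25=0 t=0,i=6
  ##...|#  b24=1 t=1,i=12
  #.###|#  b23=1 t=0,i=10
  #.##.|.  b22=0 t=0,i=15
  #.#.#|.  b21=0 t=3,i=19
  #.#..|#  b20=1 t=0,i=21
  #..##|.  b19=0 t=0,i=0
  #..#.|#  b18=1 t=0,i=7
  #...#|#  b17=1 t=2,i=22
  #....|#  b16=1 t=1,i=4
  .####|#  b15=1 t=0,i=2
  .###.|.  b14=0 t=1,i=10
  .##.#|.  b13=0 t=6,i=10
  .##..|.  b12=0 t=0,i=16
  .#.##|#  b11=1 t=0,i=9
  .#.#.|#  b10=1 t=0,i=20
  .#..#|#  b9=1 t=0,i=22
  .#...|#  b8=1 t=1,i=3
  ..###|.  b7=0 t=0,i=1
  ..##.|#  b6=1 t=2,i=8
  ..#.#|.  b5=0 t=0,i=8
  ..#..|#  b4=1 t=1,i=2
  ...##|.  b3=0 t=2,i=0
  ...#.|.  b2=0 t=1,i=6
  ....#|#  b1=1 t=1,i=5
  .....|.  b0=0 t=1,i=14
  bits 00000101100101111000111101010010 = 93818706

93818706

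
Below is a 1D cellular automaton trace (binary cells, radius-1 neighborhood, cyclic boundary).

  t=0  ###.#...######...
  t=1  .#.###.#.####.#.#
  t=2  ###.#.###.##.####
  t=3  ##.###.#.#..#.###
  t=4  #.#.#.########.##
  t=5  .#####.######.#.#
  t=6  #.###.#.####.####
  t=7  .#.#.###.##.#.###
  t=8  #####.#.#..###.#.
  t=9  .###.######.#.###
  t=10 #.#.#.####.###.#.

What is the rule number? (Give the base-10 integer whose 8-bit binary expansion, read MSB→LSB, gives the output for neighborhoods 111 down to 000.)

  [7] ### => #  t=0,i=1
  [6] ##. => .  t=0,i=2
  [5] #.# => #  t=0,i=3
  [4] #.. => #  t=0,i=5
  [3] .## => .  t=0,i=0
  [2] .#. => #  t=0,i=4
  [1] ..# => #  t=0,i=7
  [0] ... => .  t=0,i=6
  bits 10110110 = 182

182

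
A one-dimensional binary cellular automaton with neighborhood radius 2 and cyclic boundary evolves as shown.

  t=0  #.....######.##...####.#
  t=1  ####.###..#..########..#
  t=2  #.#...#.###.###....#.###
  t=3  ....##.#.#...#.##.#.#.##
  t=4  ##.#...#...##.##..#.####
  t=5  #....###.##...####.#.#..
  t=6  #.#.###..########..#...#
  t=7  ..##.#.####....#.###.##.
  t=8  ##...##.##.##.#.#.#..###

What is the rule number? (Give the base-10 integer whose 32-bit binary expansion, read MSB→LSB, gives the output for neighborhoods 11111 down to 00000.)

1131403421

  #####|.  b31=0 t=0,i=8
  ####.|#  b30=1 t=0,i=10
  ###.#|.  b29=0 t=0,i=11
  ###..|.  b28=0 t=1,i=7
  ##.##|.  b27=0 t=0,i=12
  ##.#.|.  b26=0 t=2,i=1
  ##..#|#  b25=1 t=1,i=8
  ##...|#  b24=1 t=0,i=1
  #.###|.  b23=0 t=1,i=5
  #.##.|#  b22=1 t=0,i=13
  #.#.#|#  b21=1 t=3,i=7
  #.#..|.  b20=0 t=2,i=2
  #..##|#  b19=1 t=1,i=12
  #..#.|#  b18=1 t=1,i=9
  #...#|#  b17=1 t=0,i=16
  #....|#  b16=1 t=0,i=2
  .####|#  b15=1 t=0,i=7
  .###.|#  b14=1 t=1,i=6
  .##.#|.  b13=0 t=3,i=5
  .##..|#  b12=1 t=0,i=0
  .#.##|#  b11=1 t=2,i=7
  .#.#.|.  b10=0 t=3,i=8
  .#..#|.  b9=0 t=1,i=11
  .#...|.  b8=0 t=2,i=3
  ..###|#  b7=1 t=0,i=6
  ..##.|.  b6=0 t=3,i=4
  ..#.#|.  b5=0 t=2,i=6
  ..#..|#  b4=1 t=1,i=10
  ...##|#  b3=1 t=0,i=5
  ...#.|#  b2=1 t=2,i=5
  ....#|.  b1=0 t=0,i=4
  .....|#  b0=1 t=0,i=3
  bits 01000011011011111101100010011101 = 1131403421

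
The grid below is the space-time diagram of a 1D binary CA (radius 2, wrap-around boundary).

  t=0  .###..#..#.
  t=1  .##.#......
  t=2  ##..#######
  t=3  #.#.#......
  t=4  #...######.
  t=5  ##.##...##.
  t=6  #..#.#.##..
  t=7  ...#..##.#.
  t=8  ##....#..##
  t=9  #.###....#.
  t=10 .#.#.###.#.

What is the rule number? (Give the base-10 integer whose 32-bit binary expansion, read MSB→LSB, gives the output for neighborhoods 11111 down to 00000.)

1666271723

  ##### -> .   bit 31 = 0  t=2,i=6
  ####. -> #   bit 30 = 1  t=2,i=0
  ###.# -> #   bit 29 = 1  t=4,i=9
  ###.. -> .   bit 28 = 0  t=0,i=3
  ##.## -> .   bit 27 = 0  t=5,i=2
  ##.#. -> .   bit 26 = 0  t=1,i=3
  ##..# -> #   bit 25 = 1  t=0,i=4
  ##... -> #   bit 24 = 1  t=5,i=5
  #.### -> .   bit 23 = 0  t=9,i=2
  #.##. -> #   bit 22 = 1  t=5,i=0
  #.#.# -> .   bit 21 = 0  t=3,i=2
  #.#.. -> #   bit 20 = 1  t=1,i=4
  #..## -> .   bit 19 = 0  t=0,i=0
  #..#. -> .   bit 18 = 0  t=0,i=5
  #...# -> .   bit 17 = 0  t=4,i=2
  #.... -> #   bit 16 = 1  t=1,i=6
  .#### -> .   bit 15 = 0  t=2,i=5
  .###. -> #   bit 14 = 1  t=0,i=2
  .##.# -> .   bit 13 = 0  t=1,i=2
  .##.. -> .   bit 12 = 0  t=5,i=4
  .#.## -> #   bit 11 = 1  t=6,i=6
  .#.#. -> .   bit 10 = 0  t=3,i=1
  .#..# -> .   bit 9 = 0  t=0,i=7
  .#... -> #   bit 8 = 1  t=1,i=5
  ..### -> #   bit 7 = 1  t=0,i=1
  ..##. -> #   bit 6 = 1  t=1,i=1
  ..#.# -> #   bit 5 = 1  t=3,i=0
  ..#.. -> .   bit 4 = 0  t=0,i=6
  ...## -> #   bit 3 = 1  t=1,i=0
  ...#. -> .   bit 2 = 0  t=3,i=10
  ....# -> #   bit 1 = 1  t=1,i=10
  ..... -> #   bit 0 = 1  t=1,i=7
  bits 01100011010100010100100111101011 = 1666271723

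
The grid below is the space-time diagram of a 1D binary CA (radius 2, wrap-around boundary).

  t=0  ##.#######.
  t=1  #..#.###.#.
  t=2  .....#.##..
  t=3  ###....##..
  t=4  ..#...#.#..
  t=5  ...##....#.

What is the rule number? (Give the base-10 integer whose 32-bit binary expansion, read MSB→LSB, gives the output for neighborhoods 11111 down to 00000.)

  [31] ##### => #  t=0,i=5
  [30] ####. => .  t=0,i=8
  [29] ###.# => #  t=0,i=9
  [28] ###.. => #  t=3,i=2
  [27] ##.## => .  t=0,i=2
  [26] ##.#. => #  t=1,i=8
  [25] ##..# => .  t=3,i=9
  [24] ##... => .  t=2,i=9
  [23] #.### => #  t=0,i=3
  [22] #.##. => #  t=0,i=0
  [21] #.#.# => .  t=1,i=9
  [20] #.#.. => .  t=1,i=0
  [19] #..## => .  t=3,i=10
  [18] #..#. => .  t=1,i=2
  [17] #...# => #  t=4,i=4
  [16] #.... => .  t=2,i=10
  [15] .#### => .  t=0,i=4
  [14] .###. => .  t=1,i=6
  [13] .##.# => .  t=0,i=1
  [12] .##.. => #  t=2,i=8
  [11] .#.## => .  t=1,i=4
  [10] .#.#. => .  t=1,i=10
  [9] .#..# => .  t=1,i=1
  [8] .#... => #  t=4,i=3
  [7] ..### => .  t=3,i=0
  [6] ..##. => .  t=3,i=7
  [5] ..#.# => .  t=1,i=3
  [4] ..#.. => .  t=4,i=2
  [3] ...## => #  t=3,i=6
  [2] ...#. => .  t=2,i=4
  [1] ....# => .  t=2,i=3
  [0] ..... => #  t=2,i=0
  bits 10110100110000100001000100001001 = 3032617225

3032617225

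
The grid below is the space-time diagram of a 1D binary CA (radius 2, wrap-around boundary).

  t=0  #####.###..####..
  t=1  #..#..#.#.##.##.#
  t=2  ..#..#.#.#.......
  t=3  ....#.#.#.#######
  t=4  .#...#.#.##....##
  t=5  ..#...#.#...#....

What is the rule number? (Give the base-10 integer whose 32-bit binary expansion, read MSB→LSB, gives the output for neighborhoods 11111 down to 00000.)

1351421313

  nb #####: next=.  (t=0,i=2, bit31=0)
  nb ####.: next=#  (t=0,i=3, bit30=1)
  nb ###.#: next=.  (t=0,i=4, bit29=0)
  nb ###..: next=#  (t=0,i=8, bit28=1)
  nb ##.##: next=.  (t=0,i=5, bit27=0)
  nb ##.#.: next=.  (t=4,i=0, bit26=0)
  nb ##..#: next=.  (t=0,i=9, bit25=0)
  nb ##...: next=.  (t=3,i=0, bit24=0)
  nb #.###: next=#  (t=0,i=6, bit23=1)
  nb #.##.: next=.  (t=1,i=10, bit22=0)
  nb #.#.#: next=.  (t=1,i=8, bit21=0)
  nb #.#..: next=.  (t=2,i=9, bit20=0)
  nb #..##: next=#  (t=0,i=10, bit19=1)
  nb #..#.: next=#  (t=1,i=2, bit18=1)
  nb #...#: next=.  (t=4,i=3, bit17=0)
  nb #....: next=#  (t=2,i=11, bit16=1)
  nb .####: next=.  (t=0,i=1, bit15=0)
  nb .###.: next=.  (t=0,i=7, bit14=0)
  nb .##.#: next=.  (t=1,i=11, bit13=0)
  nb .##..: next=.  (t=1,i=0, bit12=0)
  nb .#.##: next=#  (t=1,i=9, bit11=1)
  nb .#.#.: next=#  (t=1,i=7, bit10=1)
  nb .#..#: next=.  (t=1,i=4, bit9=0)
  nb .#...: next=#  (t=2,i=10, bit8=1)
  nb ..###: next=#  (t=0,i=0, bit7=1)
  nb ..##.: next=.  (t=4,i=15, bit6=0)
  nb ..#.#: next=.  (t=1,i=6, bit5=0)
  nb ..#..: next=.  (t=1,i=3, bit4=0)
  nb ...##: next=.  (t=4,i=14, bit3=0)
  nb ...#.: next=.  (t=2,i=1, bit2=0)
  nb ....#: next=.  (t=2,i=0, bit1=0)
  nb .....: next=#  (t=2,i=12, bit0=1)
  bits 01010000100011010000110110000001 = 1351421313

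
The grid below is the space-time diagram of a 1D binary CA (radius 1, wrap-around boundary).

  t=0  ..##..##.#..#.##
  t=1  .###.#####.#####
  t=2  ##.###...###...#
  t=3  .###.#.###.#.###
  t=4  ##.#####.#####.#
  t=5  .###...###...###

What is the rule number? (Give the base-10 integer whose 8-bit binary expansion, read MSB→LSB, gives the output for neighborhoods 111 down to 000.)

  [7] ### => .  t=1,i=2
  [6] ##. => #  t=0,i=3
  [5] #.# => #  t=0,i=8
  [4] #.. => .  t=0,i=0
  [3] .## => #  t=0,i=2
  [2] .#. => #  t=0,i=9
  [1] ..# => #  t=0,i=1
  [0] ... => #  t=2,i=7
  bits 01101111 = 111

111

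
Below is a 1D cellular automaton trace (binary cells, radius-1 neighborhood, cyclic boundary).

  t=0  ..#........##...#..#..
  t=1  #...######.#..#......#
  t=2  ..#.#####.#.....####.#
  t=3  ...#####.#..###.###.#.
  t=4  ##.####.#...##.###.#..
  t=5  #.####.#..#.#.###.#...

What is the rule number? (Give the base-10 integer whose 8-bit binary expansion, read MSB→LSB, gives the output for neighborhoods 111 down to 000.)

  ###|#  b7=1 t=1,i=5
  ##.|.  b6=0 t=0,i=12
  #.#|#  b5=1 t=1,i=10
  #..|.  b4=0 t=0,i=3
  .##|#  b3=1 t=0,i=11
  .#.|.  b2=0 t=0,i=2
  ..#|.  b1=0 t=0,i=1
  ...|#  b0=1 t=0,i=0
  bits 10101001 = 169

169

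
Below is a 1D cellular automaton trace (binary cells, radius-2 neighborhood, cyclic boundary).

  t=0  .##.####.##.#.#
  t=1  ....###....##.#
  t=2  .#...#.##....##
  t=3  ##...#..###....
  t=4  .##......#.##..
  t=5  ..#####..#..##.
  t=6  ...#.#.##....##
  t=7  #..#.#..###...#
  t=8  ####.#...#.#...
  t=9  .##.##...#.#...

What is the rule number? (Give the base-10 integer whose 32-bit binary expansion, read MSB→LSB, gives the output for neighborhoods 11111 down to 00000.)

1203097633

  ##### -> .   bit 31 = 0  t=5,i=4
  ####. -> #   bit 30 = 1  t=0,i=6
  ###.# -> .   bit 29 = 0  t=0,i=7
  ###.. -> .   bit 28 = 0  t=1,i=6
  ##.## -> .   bit 27 = 0  t=0,i=3
  ##.#. -> #   bit 26 = 1  t=0,i=11
  ##..# -> #   bit 25 = 1  t=5,i=7
  ##... -> #   bit 24 = 1  t=1,i=7
  #.### -> #   bit 23 = 1  t=0,i=4
  #.##. -> .   bit 22 = 0  t=0,i=1
  #.#.# -> #   bit 21 = 1  t=0,i=12
  #.#.. -> #   bit 20 = 1  t=1,i=14
  #..## -> .   bit 19 = 0  t=3,i=7
  #..#. -> #   bit 18 = 1  t=5,i=8
  #...# -> .   bit 17 = 0  t=2,i=3
  #.... -> #   bit 16 = 1  t=1,i=1
  .#### -> #   bit 15 = 1  t=0,i=5
  .###. -> #   bit 14 = 1  t=1,i=5
  .##.# -> .   bit 13 = 0  t=0,i=2
  .##.. -> #   bit 12 = 1  t=2,i=8
  .#.## -> .   bit 11 = 0  t=0,i=0
  .#.#. -> .   bit 10 = 0  t=0,i=13
  .#..# -> .   bit 9 = 0  t=3,i=6
  .#... -> .   bit 8 = 0  t=1,i=0
  ..### -> .   bit 7 = 0  t=1,i=4
  ..##. -> .   bit 6 = 0  t=1,i=11
  ..#.# -> #   bit 5 = 1  t=2,i=5
  ..#.. -> .   bit 4 = 0  t=3,i=5
  ...## -> .   bit 3 = 0  t=1,i=3
  ...#. -> .   bit 2 = 0  t=2,i=4
  ....# -> .   bit 1 = 0  t=1,i=2
  ..... -> #   bit 0 = 1  t=4,i=5
  bits 01000111101101011101000000100001 = 1203097633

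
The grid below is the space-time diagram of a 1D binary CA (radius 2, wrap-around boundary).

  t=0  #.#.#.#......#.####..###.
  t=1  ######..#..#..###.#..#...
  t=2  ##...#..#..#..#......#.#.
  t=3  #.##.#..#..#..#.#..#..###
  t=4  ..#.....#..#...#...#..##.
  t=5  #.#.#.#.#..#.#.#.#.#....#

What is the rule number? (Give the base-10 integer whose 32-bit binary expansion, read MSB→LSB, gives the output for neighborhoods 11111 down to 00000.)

300125330

  nb #####: next=.  (t=1,i=2, bit31=0)
  nb ####.: next=.  (t=0,i=17, bit30=0)
  nb ###.#: next=.  (t=0,i=23, bit29=0)
  nb ###..: next=#  (t=0,i=18, bit28=1)
  nb ##.##: next=.  (t=3,i=1, bit27=0)
  nb ##.#.: next=.  (t=0,i=24, bit26=0)
  nb ##..#: next=.  (t=0,i=19, bit25=0)
  nb ##...: next=#  (t=2,i=2, bit24=1)
  nb #.###: next=#  (t=0,i=15, bit23=1)
  nb #.##.: next=#  (t=2,i=0, bit22=1)
  nb #.#.#: next=#  (t=0,i=0, bit21=1)
  nb #.#..: next=.  (t=0,i=6, bit20=0)
  nb #..##: next=.  (t=0,i=20, bit19=0)
  nb #..#.: next=.  (t=1,i=7, bit18=0)
  nb #...#: next=#  (t=1,i=23, bit17=1)
  nb #....: next=#  (t=0,i=8, bit16=1)
  nb .####: next=#  (t=0,i=16, bit15=1)
  nb .###.: next=.  (t=0,i=22, bit14=0)
  nb .##.#: next=.  (t=3,i=3, bit13=0)
  nb .##..: next=.  (t=2,i=1, bit12=0)
  nb .#.##: next=#  (t=0,i=14, bit11=1)
  nb .#.#.: next=#  (t=0,i=1, bit10=1)
  nb .#..#: next=.  (t=1,i=9, bit9=0)
  nb .#...: next=.  (t=0,i=7, bit8=0)
  nb ..###: next=#  (t=0,i=21, bit7=1)
  nb ..##.: next=.  (t=4,i=22, bit6=0)
  nb ..#.#: next=.  (t=0,i=13, bit5=0)
  nb ..#..: next=#  (t=1,i=8, bit4=1)
  nb ...##: next=.  (t=1,i=24, bit3=0)
  nb ...#.: next=.  (t=0,i=12, bit2=0)
  nb ....#: next=#  (t=0,i=11, bit1=1)
  nb .....: next=.  (t=0,i=9, bit0=0)
  bits 00010001111000111000110010010010 = 300125330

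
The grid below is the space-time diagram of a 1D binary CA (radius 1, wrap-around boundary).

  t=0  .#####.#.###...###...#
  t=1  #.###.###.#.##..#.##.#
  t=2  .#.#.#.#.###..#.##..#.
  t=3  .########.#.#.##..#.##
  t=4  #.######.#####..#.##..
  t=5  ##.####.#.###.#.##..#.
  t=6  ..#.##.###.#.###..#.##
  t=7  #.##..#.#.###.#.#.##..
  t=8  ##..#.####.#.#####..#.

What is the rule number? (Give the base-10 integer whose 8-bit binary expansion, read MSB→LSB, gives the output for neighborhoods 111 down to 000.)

  ###|#  b7=1 t=0,i=2
  ##.|.  b6=0 t=0,i=5
  #.#|#  b5=1 t=0,i=0
  #..|#  b4=1 t=0,i=12
  .##|.  b3=0 t=0,i=1
  .#.|#  b2=1 t=0,i=7
  ..#|.  b1=0 t=0,i=14
  ...|#  b0=1 t=0,i=13
  bits 10110101 = 181

181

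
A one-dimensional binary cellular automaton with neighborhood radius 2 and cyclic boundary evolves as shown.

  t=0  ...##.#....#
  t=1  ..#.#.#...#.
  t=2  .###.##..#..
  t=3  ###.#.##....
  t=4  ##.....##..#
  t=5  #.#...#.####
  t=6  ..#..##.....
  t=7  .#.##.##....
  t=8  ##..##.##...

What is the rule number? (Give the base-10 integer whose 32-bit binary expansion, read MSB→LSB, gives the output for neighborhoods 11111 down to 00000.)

186152620

  [31] ##### => .  t=5,i=10
  [30] ####. => .  t=5,i=11
  [29] ###.# => .  t=2,i=3
  [28] ###.. => .  t=4,i=1
  [27] ##.## => #  t=2,i=4
  [26] ##.#. => .  t=0,i=5
  [25] ##..# => #  t=2,i=7
  [24] ##... => #  t=3,i=8
  [23] #.### => .  t=5,i=8
  [22] #.##. => .  t=2,i=5
  [21] #.#.# => .  t=1,i=4
  [20] #.#.. => #  t=0,i=6
  [19] #..## => #  t=4,i=10
  [18] #..#. => .  t=2,i=8
  [17] #...# => .  t=0,i=1
  [16] #.... => .  t=0,i=8
  [15] .#### => .  t=5,i=9
  [14] .###. => #  t=2,i=2
  [13] .##.# => #  t=0,i=4
  [12] .##.. => #  t=2,i=6
  [11] .#.## => .  t=3,i=5
  [10] .#.#. => #  t=1,i=3
  [9] .#..# => #  t=6,i=3
  [8] .#... => .  t=0,i=0
  [7] ..### => #  t=2,i=1
  [6] ..##. => .  t=0,i=3
  [5] ..#.# => #  t=1,i=2
  [4] ..#.. => .  t=0,i=11
  [3] ...## => #  t=0,i=2
  [2] ...#. => #  t=0,i=10
  [1] ....# => .  t=0,i=9
  [0] ..... => .  t=4,i=4
  bits 00001011000110000111011010101100 = 186152620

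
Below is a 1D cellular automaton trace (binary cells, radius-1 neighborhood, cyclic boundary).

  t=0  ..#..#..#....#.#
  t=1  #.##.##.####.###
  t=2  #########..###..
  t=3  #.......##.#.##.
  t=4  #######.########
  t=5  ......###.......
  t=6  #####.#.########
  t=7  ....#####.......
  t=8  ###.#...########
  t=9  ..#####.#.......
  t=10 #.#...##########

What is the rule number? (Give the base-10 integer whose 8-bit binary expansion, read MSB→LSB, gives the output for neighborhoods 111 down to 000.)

125

  ###|.  b7=0 t=1,i=9
  ##.|#  b6=1 t=1,i=0
  #.#|#  b5=1 t=0,i=14
  #..|#  b4=1 t=0,i=0
  .##|#  b3=1 t=1,i=2
  .#.|#  b2=1 t=0,i=2
  ..#|.  b1=0 t=0,i=1
  ...|#  b0=1 t=0,i=10
  bits 01111101 = 125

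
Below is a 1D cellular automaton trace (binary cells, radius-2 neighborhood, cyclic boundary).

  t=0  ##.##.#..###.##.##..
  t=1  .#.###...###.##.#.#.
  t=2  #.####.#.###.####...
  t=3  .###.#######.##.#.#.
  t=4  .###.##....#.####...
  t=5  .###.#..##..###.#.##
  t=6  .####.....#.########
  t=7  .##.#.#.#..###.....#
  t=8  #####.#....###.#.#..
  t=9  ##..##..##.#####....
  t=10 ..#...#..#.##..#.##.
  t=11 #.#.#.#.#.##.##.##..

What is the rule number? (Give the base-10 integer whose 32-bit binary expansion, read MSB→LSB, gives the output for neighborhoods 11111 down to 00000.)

  ##### -> .   bit 31 = 0  t=3,i=7
  ####. -> .   bit 30 = 0  t=2,i=4
  ###.# -> #   bit 29 = 1  t=0,i=11
  ###.. -> #   bit 28 = 1  t=1,i=5
  ##.## -> .   bit 27 = 0  t=0,i=2
  ##.#. -> #   bit 26 = 1  t=0,i=5
  ##..# -> #   bit 25 = 1  t=0,i=18
  ##... -> .   bit 24 = 0  t=1,i=6
  #.### -> #   bit 23 = 1  t=1,i=3
  #.##. -> #   bit 22 = 1  t=0,i=3
  #.#.# -> #   bit 21 = 1  t=1,i=16
  #.#.. -> .   bit 20 = 0  t=0,i=6
  #..## -> .   bit 19 = 0  t=0,i=8
  #..#. -> #   bit 18 = 1  t=1,i=0
  #...# -> #   bit 17 = 1  t=1,i=7
  #.... -> #   bit 16 = 1  t=4,i=8
  .#### -> #   bit 15 = 1  t=2,i=3
  .###. -> #   bit 14 = 1  t=0,i=10
  .##.# -> #   bit 13 = 1  t=0,i=1
  .##.. -> .   bit 12 = 0  t=0,i=17
  .#.## -> #   bit 11 = 1  t=1,i=2
  .#.#. -> .   bit 10 = 0  t=1,i=17
  .#..# -> .   bit 9 = 0  t=0,i=7
  .#... -> .   bit 8 = 0  t=8,i=7
  ..### -> #   bit 7 = 1  t=0,i=9
  ..##. -> .   bit 6 = 0  t=0,i=0
  ..#.# -> .   bit 5 = 0  t=1,i=1
  ..#.. -> #   bit 4 = 1  t=10,i=2
  ...## -> .   bit 3 = 0  t=1,i=8
  ...#. -> .   bit 2 = 0  t=2,i=19
  ....# -> #   bit 1 = 1  t=4,i=9
  ..... -> .   bit 0 = 0  t=6,i=7
  bits 00110110111001111110100010010010 = 921168018

921168018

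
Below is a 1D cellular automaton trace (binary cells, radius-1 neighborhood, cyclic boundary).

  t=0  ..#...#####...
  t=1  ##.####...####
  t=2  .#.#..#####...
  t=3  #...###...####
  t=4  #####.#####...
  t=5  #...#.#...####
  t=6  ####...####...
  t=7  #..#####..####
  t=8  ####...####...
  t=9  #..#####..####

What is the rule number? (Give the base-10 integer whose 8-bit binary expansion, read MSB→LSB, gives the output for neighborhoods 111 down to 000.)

  [7] ### => .  t=0,i=7
  [6] ##. => #  t=0,i=10
  [5] #.# => .  t=1,i=2
  [4] #.. => #  t=0,i=3
  [3] .## => #  t=0,i=6
  [2] .#. => .  t=0,i=2
  [1] ..# => #  t=0,i=1
  [0] ... => #  t=0,i=0
  bits 01011011 = 91

91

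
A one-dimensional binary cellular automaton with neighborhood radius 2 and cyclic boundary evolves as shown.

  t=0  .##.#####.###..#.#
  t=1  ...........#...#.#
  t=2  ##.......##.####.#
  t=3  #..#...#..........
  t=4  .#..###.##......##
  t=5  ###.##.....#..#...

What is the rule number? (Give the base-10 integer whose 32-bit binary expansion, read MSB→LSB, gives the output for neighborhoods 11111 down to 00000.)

70468518

  ##### -> .   bit 31 = 0  t=0,i=6
  ####. -> .   bit 30 = 0  t=0,i=7
  ###.# -> .   bit 29 = 0  t=0,i=8
  ###.. -> .   bit 28 = 0  t=0,i=12
  ##.## -> .   bit 27 = 0  t=0,i=3
  ##.#. -> #   bit 26 = 1  t=4,i=0
  ##..# -> .   bit 25 = 0  t=0,i=13
  ##... -> .   bit 24 = 0  t=2,i=2
  #.### -> .   bit 23 = 0  t=0,i=4
  #.##. -> .   bit 22 = 0  t=0,i=1
  #.#.# -> #   bit 21 = 1  t=0,i=17
  #.#.. -> #   bit 20 = 1  t=1,i=17
  #..## -> .   bit 19 = 0  t=4,i=3
  #..#. -> .   bit 18 = 0  t=0,i=14
  #...# -> #   bit 17 = 1  t=1,i=13
  #.... -> #   bit 16 = 1  t=1,i=1
  .#### -> .   bit 15 = 0  t=0,i=5
  .###. -> #   bit 14 = 1  t=0,i=11
  .##.# -> .   bit 13 = 0  t=0,i=2
  .##.. -> .   bit 12 = 0  t=4,i=9
  .#.## -> .   bit 11 = 0  t=0,i=0
  .#.#. -> .   bit 10 = 0  t=0,i=16
  .#..# -> #   bit 9 = 1  t=3,i=1
  .#... -> #   bit 8 = 1  t=1,i=0
  ..### -> #   bit 7 = 1  t=4,i=4
  ..##. -> .   bit 6 = 0  t=2,i=9
  ..#.# -> #   bit 5 = 1  t=0,i=15
  ..#.. -> .   bit 4 = 0  t=1,i=11
  ...## -> .   bit 3 = 0  t=2,i=8
  ...#. -> #   bit 2 = 1  t=1,i=10
  ....# -> #   bit 1 = 1  t=1,i=9
  ..... -> .   bit 0 = 0  t=1,i=2
  bits 00000100001100110100001110100110 = 70468518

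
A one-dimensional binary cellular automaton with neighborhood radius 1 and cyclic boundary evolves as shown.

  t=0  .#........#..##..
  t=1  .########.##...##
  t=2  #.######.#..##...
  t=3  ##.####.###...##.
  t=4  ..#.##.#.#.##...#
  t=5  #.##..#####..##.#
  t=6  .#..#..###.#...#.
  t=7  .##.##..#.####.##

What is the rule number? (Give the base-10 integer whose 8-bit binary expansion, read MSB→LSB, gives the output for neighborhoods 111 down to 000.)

181

  ###|#  b7=1 t=1,i=2
  ##.|.  b6=0 t=0,i=14
  #.#|#  b5=1 t=1,i=0
  #..|#  b4=1 t=0,i=2
  .##|.  b3=0 t=0,i=13
  .#.|#  b2=1 t=0,i=1
  ..#|.  b1=0 t=0,i=0
  ...|#  b0=1 t=0,i=3
  bits 10110101 = 181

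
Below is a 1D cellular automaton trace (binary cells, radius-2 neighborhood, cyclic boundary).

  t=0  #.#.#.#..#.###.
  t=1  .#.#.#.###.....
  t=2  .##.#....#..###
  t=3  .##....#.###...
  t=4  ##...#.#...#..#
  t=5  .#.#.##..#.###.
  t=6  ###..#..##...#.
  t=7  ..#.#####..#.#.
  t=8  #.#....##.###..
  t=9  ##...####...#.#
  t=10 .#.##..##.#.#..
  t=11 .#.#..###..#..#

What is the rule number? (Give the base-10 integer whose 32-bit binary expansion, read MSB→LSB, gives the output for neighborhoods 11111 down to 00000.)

1347298939

  [31] ##### => .  t=7,i=6
  [30] ####. => #  t=7,i=7
  [29] ###.# => .  t=0,i=13
  [28] ###.. => #  t=1,i=9
  [27] ##.## => .  t=2,i=0
  [26] ##.#. => .  t=0,i=14
  [25] ##..# => .  t=5,i=7
  [24] ##... => .  t=1,i=10
  [23] #.### => .  t=0,i=11
  [22] #.##. => #  t=2,i=1
  [21] #.#.# => .  t=0,i=0
  [20] #.#.. => .  t=0,i=6
  [19] #..## => #  t=2,i=11
  [18] #..#. => #  t=0,i=8
  [17] #...# => #  t=4,i=3
  [16] #.... => .  t=1,i=11
  [15] .#### => .  t=7,i=5
  [14] .###. => .  t=0,i=12
  [13] .##.# => #  t=2,i=2
  [12] .##.. => .  t=3,i=2
  [11] .#.## => .  t=0,i=10
  [10] .#.#. => #  t=0,i=1
  [9] .#..# => #  t=0,i=7
  [8] .#... => .  t=2,i=5
  [7] ..### => .  t=2,i=12
  [6] ..##. => #  t=3,i=1
  [5] ..#.# => #  t=0,i=9
  [4] ..#.. => #  t=2,i=9
  [3] ...## => #  t=3,i=0
  [2] ...#. => .  t=1,i=0
  [1] ....# => #  t=1,i=14
  [0] ..... => #  t=1,i=12
  bits 01010000010011100010011001111011 = 1347298939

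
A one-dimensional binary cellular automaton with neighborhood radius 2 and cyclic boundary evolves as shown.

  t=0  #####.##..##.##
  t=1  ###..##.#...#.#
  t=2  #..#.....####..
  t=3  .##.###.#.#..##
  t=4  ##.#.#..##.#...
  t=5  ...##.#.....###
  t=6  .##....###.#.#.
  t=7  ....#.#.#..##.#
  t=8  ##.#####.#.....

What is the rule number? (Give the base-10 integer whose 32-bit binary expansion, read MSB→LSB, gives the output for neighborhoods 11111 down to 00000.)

  #####|#  b31=1 t=0,i=0
  ####.|.  b30=0 t=0,i=3
  ###.#|.  b29=0 t=0,i=4
  ###..|.  b28=0 t=1,i=2
  ##.##|#  b27=1 t=0,i=5
  ##.#.|.  b26=0 t=1,i=7
  ##..#|#  b25=1 t=0,i=8
  ##...|.  b24=0 t=5,i=0
  #.###|.  b23=0 t=0,i=13
  #.##.|#  b22=1 t=0,i=6
  #.#.#|#  b21=1 t=3,i=8
  #.#..|.  b20=0 t=1,i=8
  #..##|.  b19=0 t=0,i=9
  #..#.|#  b18=1 t=2,i=2
  #...#|#  b17=1 t=1,i=10
  #....|#  b16=1 t=2,i=5
  .####|#  b15=1 t=0,i=14
  .###.|#  b14=1 t=3,i=5
  .##.#|.  b13=0 t=0,i=11
  .##..|.  b12=0 t=0,i=7
  .#.##|.  b11=0 t=1,i=13
  .#.#.|#  b10=1 t=3,i=9
  .#..#|#  b9=1 t=2,i=1
  .#...|#  b8=1 t=1,i=9
  ..###|.  b7=0 t=2,i=9
  ..##.|.  b6=0 t=0,i=10
  ..#.#|#  b5=1 t=1,i=12
  ..#..|.  b4=0 t=2,i=0
  ...##|#  b3=1 t=2,i=8
  ...#.|#  b2=1 t=1,i=11
  ....#|.  b1=0 t=2,i=7
  .....|#  b0=1 t=2,i=6
  bits 10001010011001111100011100101101 = 2322057005

2322057005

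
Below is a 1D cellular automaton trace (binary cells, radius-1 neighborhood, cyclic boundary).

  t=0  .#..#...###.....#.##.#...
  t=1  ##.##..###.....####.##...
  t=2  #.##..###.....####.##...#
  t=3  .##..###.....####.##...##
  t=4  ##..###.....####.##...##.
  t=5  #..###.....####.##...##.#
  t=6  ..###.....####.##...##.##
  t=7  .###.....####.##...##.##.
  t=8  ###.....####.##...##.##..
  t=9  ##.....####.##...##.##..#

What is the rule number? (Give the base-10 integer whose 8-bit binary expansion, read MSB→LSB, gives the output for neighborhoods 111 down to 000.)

  [7] ### => #  t=0,i=9
  [6] ##. => .  t=0,i=10
  [5] #.# => #  t=0,i=17
  [4] #.. => .  t=0,i=2
  [3] .## => #  t=0,i=8
  [2] .#. => #  t=0,i=1
  [1] ..# => #  t=0,i=0
  [0] ... => .  t=0,i=6
  bits 10101110 = 174

174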